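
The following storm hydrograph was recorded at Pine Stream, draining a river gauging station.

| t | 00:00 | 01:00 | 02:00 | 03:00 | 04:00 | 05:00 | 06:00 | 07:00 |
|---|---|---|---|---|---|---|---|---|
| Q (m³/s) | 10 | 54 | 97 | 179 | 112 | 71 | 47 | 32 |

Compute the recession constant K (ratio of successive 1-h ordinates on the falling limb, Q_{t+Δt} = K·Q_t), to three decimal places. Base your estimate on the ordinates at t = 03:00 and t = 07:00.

K ≈ 0.650

Using the recession-limb readings at t = 03:00 and t = 07:00: Q falls from 179 to 32 m³/s over 4 intervals.
K = (Q₂/Q₁)^(1/4) = (32/179)^(1/4) = 0.650.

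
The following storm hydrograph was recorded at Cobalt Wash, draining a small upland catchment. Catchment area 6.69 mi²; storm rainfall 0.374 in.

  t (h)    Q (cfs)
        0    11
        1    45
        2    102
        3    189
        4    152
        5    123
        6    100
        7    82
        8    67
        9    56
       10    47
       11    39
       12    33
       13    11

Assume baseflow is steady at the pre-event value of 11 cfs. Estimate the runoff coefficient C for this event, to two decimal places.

ΣQ_DR = 903.0 cfs; V = ΣQ_DR·Δt = 3.251 × 10^6 ft³.
Runoff depth d = V / A = 0.2092 in.
C = d / P = 0.2092 / 0.374 = 0.56.

C ≈ 0.56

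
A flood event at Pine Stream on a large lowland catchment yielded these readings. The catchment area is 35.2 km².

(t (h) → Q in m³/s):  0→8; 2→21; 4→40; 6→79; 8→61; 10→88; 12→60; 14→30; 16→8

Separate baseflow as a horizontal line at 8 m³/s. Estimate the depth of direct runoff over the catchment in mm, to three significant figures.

Direct runoff: 0.0, 13.0, 32.0, 71.0, 53.0, 80.0, 52.0, 22.0, 0.0 m³/s; ΣQ_DR = 323.0 m³/s.
V = ΣQ_DR · Δt = 323.0 × 7200 s = 2.326 × 10^6 m³.
Over A = 35.2 km², depth = V / A = 66.1 mm.

d ≈ 66.1 mm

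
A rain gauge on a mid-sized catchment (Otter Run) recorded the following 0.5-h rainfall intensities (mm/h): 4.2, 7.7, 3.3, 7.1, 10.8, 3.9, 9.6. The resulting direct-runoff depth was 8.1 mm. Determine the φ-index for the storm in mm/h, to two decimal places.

Only the 4 blocks with intensity above φ contribute runoff: 7.7, 7.1, 10.8, 9.6 mm/h.
Σ(I−φ)·Δt = d  ⇒  (7.7+7.1+10.8+9.6 − 4φ)·0.5 = 8.1
φ = (35.20 − 8.1/0.5) / 4 = 4.75 mm/h.

φ ≈ 4.75 mm/h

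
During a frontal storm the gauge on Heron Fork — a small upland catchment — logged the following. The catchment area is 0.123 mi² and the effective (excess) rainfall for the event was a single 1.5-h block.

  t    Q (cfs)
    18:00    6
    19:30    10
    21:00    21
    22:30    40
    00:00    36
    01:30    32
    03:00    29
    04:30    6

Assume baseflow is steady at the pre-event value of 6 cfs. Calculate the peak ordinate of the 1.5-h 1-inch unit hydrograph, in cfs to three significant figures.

U_p ≈ 13.6 cfs

Direct runoff: 0.0, 4.0, 15.0, 34.0, 30.0, 26.0, 23.0, 0.0 cfs; ΣQ_DR = 132.0 cfs, peak = 34.0 cfs.
Runoff depth d = ΣQ_DR·Δt / A = 132.0 × 5400 / (0.123 mi²) = 2.494 in.
The 1-inch UH is the DRH scaled by (1 in)/d, so U_p = 34.0 × 1/2.494 = 13.6 cfs.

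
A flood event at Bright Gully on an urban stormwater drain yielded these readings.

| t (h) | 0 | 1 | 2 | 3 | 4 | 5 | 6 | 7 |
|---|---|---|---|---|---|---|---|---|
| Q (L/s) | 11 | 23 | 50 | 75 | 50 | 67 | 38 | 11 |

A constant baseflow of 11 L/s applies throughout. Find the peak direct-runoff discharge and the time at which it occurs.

Q_p = 64.0 L/s at t = 3 h

Subtracting baseflow gives direct-runoff ordinates: 0.0, 12.0, 39.0, 64.0, 39.0, 56.0, 27.0, 0.0 L/s.
The maximum is 64.0 L/s, occurring at the reading for t = 3 h.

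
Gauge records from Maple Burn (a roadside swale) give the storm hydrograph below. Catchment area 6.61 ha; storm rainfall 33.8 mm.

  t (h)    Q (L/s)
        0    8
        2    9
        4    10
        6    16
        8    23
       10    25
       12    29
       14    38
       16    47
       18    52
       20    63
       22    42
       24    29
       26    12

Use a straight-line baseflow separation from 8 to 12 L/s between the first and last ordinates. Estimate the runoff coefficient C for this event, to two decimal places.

ΣQ_DR = 263.0 L/s; V = ΣQ_DR·Δt = 1.894 × 10^6 L.
Runoff depth d = V / A = 28.65 mm.
C = d / P = 28.65 / 33.8 = 0.85.

C ≈ 0.85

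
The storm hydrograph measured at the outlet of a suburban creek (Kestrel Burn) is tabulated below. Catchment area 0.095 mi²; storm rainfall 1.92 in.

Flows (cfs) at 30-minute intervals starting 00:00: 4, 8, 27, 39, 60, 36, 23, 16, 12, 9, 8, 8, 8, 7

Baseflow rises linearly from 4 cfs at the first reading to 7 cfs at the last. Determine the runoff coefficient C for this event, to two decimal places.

C ≈ 0.80

ΣQ_DR = 188.0 cfs; V = ΣQ_DR·Δt = 3.384 × 10^5 ft³.
Runoff depth d = V / A = 1.533 in.
C = d / P = 1.533 / 1.92 = 0.80.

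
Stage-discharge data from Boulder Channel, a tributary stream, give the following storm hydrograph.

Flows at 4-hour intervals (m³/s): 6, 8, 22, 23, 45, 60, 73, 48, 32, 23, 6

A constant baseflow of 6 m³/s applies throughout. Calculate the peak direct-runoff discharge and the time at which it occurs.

Subtracting baseflow gives direct-runoff ordinates: 0.0, 2.0, 16.0, 17.0, 39.0, 54.0, 67.0, 42.0, 26.0, 17.0, 0.0 m³/s.
The maximum is 67.0 m³/s, occurring at the reading for t = 24 h.

Q_p = 67.0 m³/s at t = 24 h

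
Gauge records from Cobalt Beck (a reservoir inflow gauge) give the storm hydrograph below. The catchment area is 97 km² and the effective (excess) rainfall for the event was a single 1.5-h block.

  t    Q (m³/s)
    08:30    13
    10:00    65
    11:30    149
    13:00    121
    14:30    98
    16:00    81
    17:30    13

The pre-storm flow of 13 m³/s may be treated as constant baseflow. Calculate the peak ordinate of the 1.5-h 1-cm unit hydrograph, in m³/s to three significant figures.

U_p ≈ 54.4 m³/s

Direct runoff: 0.0, 52.0, 136.0, 108.0, 85.0, 68.0, 0.0 m³/s; ΣQ_DR = 449.0 m³/s, peak = 136.0 m³/s.
Runoff depth d = ΣQ_DR·Δt / A = 449.0 × 5400 / (97 km²) = 25.00 mm.
The 1-cm UH is the DRH scaled by (10 mm)/d, so U_p = 136.0 × 10/25.00 = 54.4 m³/s.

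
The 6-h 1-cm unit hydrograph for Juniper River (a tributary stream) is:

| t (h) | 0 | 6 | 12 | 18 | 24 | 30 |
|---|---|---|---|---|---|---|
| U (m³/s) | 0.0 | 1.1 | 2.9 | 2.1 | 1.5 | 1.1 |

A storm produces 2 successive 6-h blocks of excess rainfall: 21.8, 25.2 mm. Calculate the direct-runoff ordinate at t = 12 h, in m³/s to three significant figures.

Q ≈ 9.09 m³/s

By discrete convolution, Q_j = Σ (P_i / 10 mm) · U_{j−i}.
At t = 12 h (j=2): Q = (21.8/10)·2.9 + (25.2/10)·1.1 = 9.09 m³/s.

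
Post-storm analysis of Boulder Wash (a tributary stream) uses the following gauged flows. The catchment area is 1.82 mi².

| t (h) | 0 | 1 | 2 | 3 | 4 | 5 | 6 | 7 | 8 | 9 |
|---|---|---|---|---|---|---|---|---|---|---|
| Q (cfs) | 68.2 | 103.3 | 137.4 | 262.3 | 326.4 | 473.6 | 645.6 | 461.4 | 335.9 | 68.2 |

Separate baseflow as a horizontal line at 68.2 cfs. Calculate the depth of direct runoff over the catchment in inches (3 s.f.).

d ≈ 1.87 in

Direct runoff: 0.0, 35.1, 69.2, 194.1, 258.2, 405.4, 577.4, 393.2, 267.7, 0.0 cfs; ΣQ_DR = 2200 cfs.
V = ΣQ_DR · Δt = 2200 × 3600 s = 7.921 × 10^6 ft³.
Over A = 1.82 mi², depth = V / A = 1.87 in.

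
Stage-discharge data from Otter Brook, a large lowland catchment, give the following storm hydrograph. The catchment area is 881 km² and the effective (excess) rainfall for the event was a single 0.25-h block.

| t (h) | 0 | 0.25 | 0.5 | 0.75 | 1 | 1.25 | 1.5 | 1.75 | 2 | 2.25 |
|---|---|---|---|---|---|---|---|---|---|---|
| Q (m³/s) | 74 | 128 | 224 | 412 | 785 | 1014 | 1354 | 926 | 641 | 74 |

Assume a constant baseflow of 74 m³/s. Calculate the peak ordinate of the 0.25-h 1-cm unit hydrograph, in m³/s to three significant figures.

U_p ≈ 2560 m³/s

Direct runoff: 0.0, 54.0, 150.0, 338.0, 711.0, 940.0, 1280.0, 852.0, 567.0, 0.0 m³/s; ΣQ_DR = 4892 m³/s, peak = 1280.0 m³/s.
Runoff depth d = ΣQ_DR·Δt / A = 4892 × 900 / (881 km²) = 4.998 mm.
The 1-cm UH is the DRH scaled by (10 mm)/d, so U_p = 1280.0 × 10/4.998 = 2560 m³/s.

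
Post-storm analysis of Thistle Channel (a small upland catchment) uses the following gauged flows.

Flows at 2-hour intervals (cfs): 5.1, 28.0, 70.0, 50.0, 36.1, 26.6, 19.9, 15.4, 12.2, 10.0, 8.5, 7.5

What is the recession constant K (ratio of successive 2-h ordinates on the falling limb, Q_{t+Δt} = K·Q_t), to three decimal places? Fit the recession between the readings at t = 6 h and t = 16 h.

Using the recession-limb readings at t = 6 h and t = 16 h: Q falls from 50.0 to 12.2 cfs over 5 intervals.
K = (Q₂/Q₁)^(1/5) = (12.2/50.0)^(1/5) = 0.754.

K ≈ 0.754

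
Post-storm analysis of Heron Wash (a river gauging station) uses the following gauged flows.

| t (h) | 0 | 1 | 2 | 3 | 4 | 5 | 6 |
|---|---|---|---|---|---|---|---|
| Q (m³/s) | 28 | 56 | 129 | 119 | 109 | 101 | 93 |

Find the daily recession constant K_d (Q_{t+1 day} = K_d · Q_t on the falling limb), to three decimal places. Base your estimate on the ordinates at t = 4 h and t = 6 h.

K_d ≈ 0.149

Between t = 4 h and t = 6 h the flow falls from 109 to 93 m³/s over 2×1 h = 2 h.
Per-interval ratio K = (93/109)^(1/2) = 0.9237; K_d = K^(24/1) = 0.149.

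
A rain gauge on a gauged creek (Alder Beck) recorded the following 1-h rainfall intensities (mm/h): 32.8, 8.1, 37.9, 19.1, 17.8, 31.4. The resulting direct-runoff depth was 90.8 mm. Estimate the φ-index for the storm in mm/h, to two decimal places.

Only the 5 blocks with intensity above φ contribute runoff: 32.8, 37.9, 19.1, 17.8, 31.4 mm/h.
Σ(I−φ)·Δt = d  ⇒  (32.8+37.9+19.1+17.8+31.4 − 5φ)·1 = 90.8
φ = (139.0 − 90.8/1) / 5 = 9.64 mm/h.

φ ≈ 9.64 mm/h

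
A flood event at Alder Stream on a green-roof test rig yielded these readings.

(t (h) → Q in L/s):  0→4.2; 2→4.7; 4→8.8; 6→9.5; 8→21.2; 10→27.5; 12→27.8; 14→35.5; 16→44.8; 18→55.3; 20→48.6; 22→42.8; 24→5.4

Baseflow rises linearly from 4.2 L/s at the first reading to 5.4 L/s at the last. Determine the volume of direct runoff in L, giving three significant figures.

V ≈ 1.97 × 10^6 L

Direct-runoff ordinates (Q − Q_b): 0.00, 0.40, 4.40, 5.00, 16.60, 22.80, 23.00, 30.60, 39.80, 50.20, 43.40, 37.50, 0.00 L/s.
ΣQ_DR = 273.7 L/s.
With Δt = 2 h = 7200 s, V = ΣQ_DR · Δt = 273.7 × 7200 = 1.97 × 10^6 L.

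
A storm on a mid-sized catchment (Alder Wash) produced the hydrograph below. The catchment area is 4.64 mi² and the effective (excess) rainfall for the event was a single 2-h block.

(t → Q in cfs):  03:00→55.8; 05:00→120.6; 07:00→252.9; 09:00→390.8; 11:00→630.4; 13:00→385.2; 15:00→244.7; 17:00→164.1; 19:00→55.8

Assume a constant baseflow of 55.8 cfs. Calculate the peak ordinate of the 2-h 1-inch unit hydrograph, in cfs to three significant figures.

Direct runoff: 0.0, 64.8, 197.1, 335.0, 574.6, 329.4, 188.9, 108.3, 0.0 cfs; ΣQ_DR = 1798 cfs, peak = 574.6 cfs.
Runoff depth d = ΣQ_DR·Δt / A = 1798 × 7200 / (4.64 mi²) = 1.201 in.
The 1-inch UH is the DRH scaled by (1 in)/d, so U_p = 574.6 × 1/1.201 = 478 cfs.

U_p ≈ 478 cfs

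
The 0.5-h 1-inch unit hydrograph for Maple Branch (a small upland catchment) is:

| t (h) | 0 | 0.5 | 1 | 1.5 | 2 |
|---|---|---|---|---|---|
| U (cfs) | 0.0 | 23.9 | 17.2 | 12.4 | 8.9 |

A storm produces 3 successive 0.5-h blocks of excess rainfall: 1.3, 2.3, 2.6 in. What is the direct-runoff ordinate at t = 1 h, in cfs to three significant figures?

By discrete convolution, Q_j = Σ (P_i / 1 in) · U_{j−i}.
At t = 1 h (j=2): Q = (1.3/1)·17.2 + (2.3/1)·23.9 + (2.6/1)·0.0 = 77.3 cfs.

Q ≈ 77.3 cfs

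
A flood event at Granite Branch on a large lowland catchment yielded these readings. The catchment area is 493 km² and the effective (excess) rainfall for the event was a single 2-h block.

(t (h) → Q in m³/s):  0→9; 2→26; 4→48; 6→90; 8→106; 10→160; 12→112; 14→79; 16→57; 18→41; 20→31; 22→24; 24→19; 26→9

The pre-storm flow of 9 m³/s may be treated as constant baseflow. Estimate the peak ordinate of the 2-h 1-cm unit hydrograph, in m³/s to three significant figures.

Direct runoff: 0.0, 17.0, 39.0, 81.0, 97.0, 151.0, 103.0, 70.0, 48.0, 32.0, 22.0, 15.0, 10.0, 0.0 m³/s; ΣQ_DR = 685.0 m³/s, peak = 151.0 m³/s.
Runoff depth d = ΣQ_DR·Δt / A = 685.0 × 7200 / (493 km²) = 10.00 mm.
The 1-cm UH is the DRH scaled by (10 mm)/d, so U_p = 151.0 × 10/10.00 = 151 m³/s.

U_p ≈ 151 m³/s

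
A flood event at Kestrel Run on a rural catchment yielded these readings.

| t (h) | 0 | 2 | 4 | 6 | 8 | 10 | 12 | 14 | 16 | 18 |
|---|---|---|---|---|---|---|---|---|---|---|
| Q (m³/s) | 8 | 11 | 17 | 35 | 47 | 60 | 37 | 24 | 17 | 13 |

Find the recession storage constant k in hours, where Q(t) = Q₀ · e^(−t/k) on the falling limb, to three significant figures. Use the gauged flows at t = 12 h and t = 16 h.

On the falling limb, Q drops from 37 to 17 m³/s between t = 12 h and t = 16 h (Δt = 4 h).
k = −Δt / ln(Q₂/Q₁) = −4 / ln(17/37) = 5.14 h.

k ≈ 5.14 h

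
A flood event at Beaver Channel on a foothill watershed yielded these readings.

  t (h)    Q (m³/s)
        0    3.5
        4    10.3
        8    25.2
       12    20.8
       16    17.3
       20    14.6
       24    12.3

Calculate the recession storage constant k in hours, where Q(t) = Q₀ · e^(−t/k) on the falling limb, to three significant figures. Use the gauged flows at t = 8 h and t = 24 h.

On the falling limb, Q drops from 25.2 to 12.3 m³/s between t = 8 h and t = 24 h (Δt = 16 h).
k = −Δt / ln(Q₂/Q₁) = −16 / ln(12.3/25.2) = 22.3 h.

k ≈ 22.3 h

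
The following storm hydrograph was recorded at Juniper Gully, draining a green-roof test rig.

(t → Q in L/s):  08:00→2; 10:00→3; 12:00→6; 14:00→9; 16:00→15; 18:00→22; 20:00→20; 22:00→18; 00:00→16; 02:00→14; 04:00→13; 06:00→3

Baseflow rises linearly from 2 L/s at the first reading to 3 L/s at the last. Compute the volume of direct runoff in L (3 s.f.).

Direct-runoff ordinates (Q − Q_b): 0.00, 0.91, 3.82, 6.73, 12.64, 19.55, 17.45, 15.36, 13.27, 11.18, 10.09, 0.00 L/s.
ΣQ_DR = 111.0 L/s.
With Δt = 2 h = 7200 s, V = ΣQ_DR · Δt = 111.0 × 7200 = 7.99 × 10^5 L.

V ≈ 7.99 × 10^5 L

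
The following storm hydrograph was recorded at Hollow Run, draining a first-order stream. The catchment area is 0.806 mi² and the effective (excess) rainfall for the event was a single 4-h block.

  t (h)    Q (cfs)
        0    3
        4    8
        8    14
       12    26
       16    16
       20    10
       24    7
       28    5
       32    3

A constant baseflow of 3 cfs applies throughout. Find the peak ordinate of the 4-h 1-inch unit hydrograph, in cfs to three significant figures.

Direct runoff: 0.0, 5.0, 11.0, 23.0, 13.0, 7.0, 4.0, 2.0, 0.0 cfs; ΣQ_DR = 65.00 cfs, peak = 23.0 cfs.
Runoff depth d = ΣQ_DR·Δt / A = 65.00 × 14400 / (0.806 mi²) = 0.4999 in.
The 1-inch UH is the DRH scaled by (1 in)/d, so U_p = 23.0 × 1/0.4999 = 46.0 cfs.

U_p ≈ 46.0 cfs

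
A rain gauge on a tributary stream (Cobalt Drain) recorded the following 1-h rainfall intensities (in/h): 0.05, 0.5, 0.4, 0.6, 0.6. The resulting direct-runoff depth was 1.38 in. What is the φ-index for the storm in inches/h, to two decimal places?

φ ≈ 0.18 in/h

Only the 4 blocks with intensity above φ contribute runoff: 0.5, 0.4, 0.6, 0.6 in/h.
Σ(I−φ)·Δt = d  ⇒  (0.5+0.4+0.6+0.6 − 4φ)·1 = 1.38
φ = (2.100 − 1.38/1) / 4 = 0.18 in/h.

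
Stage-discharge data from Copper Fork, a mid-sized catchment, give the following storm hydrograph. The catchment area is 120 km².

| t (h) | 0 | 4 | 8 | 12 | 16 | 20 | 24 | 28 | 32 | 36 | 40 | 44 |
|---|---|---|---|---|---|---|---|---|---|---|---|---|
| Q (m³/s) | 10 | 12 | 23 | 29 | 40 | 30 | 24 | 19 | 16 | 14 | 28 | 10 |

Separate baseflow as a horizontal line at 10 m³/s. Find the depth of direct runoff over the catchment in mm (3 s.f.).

d ≈ 16.2 mm

Direct runoff: 0.0, 2.0, 13.0, 19.0, 30.0, 20.0, 14.0, 9.0, 6.0, 4.0, 18.0, 0.0 m³/s; ΣQ_DR = 135.0 m³/s.
V = ΣQ_DR · Δt = 135.0 × 14400 s = 1.944 × 10^6 m³.
Over A = 120 km², depth = V / A = 16.2 mm.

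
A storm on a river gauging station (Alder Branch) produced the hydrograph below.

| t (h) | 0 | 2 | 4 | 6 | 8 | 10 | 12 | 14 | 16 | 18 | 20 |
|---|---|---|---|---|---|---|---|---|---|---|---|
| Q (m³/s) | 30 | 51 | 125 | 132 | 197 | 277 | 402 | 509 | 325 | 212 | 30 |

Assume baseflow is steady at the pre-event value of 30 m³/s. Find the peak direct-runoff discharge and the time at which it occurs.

Subtracting baseflow gives direct-runoff ordinates: 0.0, 21.0, 95.0, 102.0, 167.0, 247.0, 372.0, 479.0, 295.0, 182.0, 0.0 m³/s.
The maximum is 479.0 m³/s, occurring at the reading for t = 14 h.

Q_p = 479.0 m³/s at t = 14 h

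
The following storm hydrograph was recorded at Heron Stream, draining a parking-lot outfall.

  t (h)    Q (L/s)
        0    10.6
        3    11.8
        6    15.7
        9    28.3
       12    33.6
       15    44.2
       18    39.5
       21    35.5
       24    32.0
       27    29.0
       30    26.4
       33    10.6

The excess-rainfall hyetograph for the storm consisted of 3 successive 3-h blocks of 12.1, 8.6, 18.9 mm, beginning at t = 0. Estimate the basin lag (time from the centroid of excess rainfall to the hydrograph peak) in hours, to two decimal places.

Centroid of excess rainfall: t_c = Σ P_i·t̄_i / ΣP_i = 5.0152 h (block centres at 1.5, 4.5, 7.5 h).
Hydrograph peak occurs at t = 15 h, so basin lag t_L = 15 − 5.0152 = 9.98 h.

t_L ≈ 9.98 h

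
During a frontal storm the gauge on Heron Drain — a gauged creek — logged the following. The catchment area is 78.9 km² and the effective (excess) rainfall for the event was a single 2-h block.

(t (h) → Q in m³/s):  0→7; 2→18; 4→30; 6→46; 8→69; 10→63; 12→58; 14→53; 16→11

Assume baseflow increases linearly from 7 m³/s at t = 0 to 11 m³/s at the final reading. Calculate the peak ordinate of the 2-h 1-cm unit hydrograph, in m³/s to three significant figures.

Direct runoff: 0.00, 10.50, 22.00, 37.50, 60.00, 53.50, 48.00, 42.50, 0.00 m³/s; ΣQ_DR = 274.0 m³/s, peak = 60.00 m³/s.
Runoff depth d = ΣQ_DR·Δt / A = 274.0 × 7200 / (78.9 km²) = 25.00 mm.
The 1-cm UH is the DRH scaled by (10 mm)/d, so U_p = 60.00 × 10/25.00 = 24.0 m³/s.

U_p ≈ 24.0 m³/s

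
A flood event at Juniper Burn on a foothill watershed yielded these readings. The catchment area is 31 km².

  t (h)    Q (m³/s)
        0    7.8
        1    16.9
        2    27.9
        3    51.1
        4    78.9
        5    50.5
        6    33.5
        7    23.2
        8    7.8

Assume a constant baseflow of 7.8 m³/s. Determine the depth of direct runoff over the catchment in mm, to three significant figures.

d ≈ 26.4 mm

Direct runoff: 0.0, 9.1, 20.1, 43.3, 71.1, 42.7, 25.7, 15.4, 0.0 m³/s; ΣQ_DR = 227.4 m³/s.
V = ΣQ_DR · Δt = 227.4 × 3600 s = 8.186 × 10^5 m³.
Over A = 31 km², depth = V / A = 26.4 mm.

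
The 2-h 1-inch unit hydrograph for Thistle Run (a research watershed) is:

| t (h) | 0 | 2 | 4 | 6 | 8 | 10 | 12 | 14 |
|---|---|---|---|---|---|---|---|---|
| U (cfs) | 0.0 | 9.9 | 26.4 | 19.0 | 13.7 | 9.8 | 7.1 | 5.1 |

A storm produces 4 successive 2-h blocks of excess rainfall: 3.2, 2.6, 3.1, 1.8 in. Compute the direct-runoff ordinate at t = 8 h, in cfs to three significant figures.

By discrete convolution, Q_j = Σ (P_i / 1 in) · U_{j−i}.
At t = 8 h (j=4): Q = (3.2/1)·13.7 + (2.6/1)·19.0 + (3.1/1)·26.4 + (1.8/1)·9.9 = 193 cfs.

Q ≈ 193 cfs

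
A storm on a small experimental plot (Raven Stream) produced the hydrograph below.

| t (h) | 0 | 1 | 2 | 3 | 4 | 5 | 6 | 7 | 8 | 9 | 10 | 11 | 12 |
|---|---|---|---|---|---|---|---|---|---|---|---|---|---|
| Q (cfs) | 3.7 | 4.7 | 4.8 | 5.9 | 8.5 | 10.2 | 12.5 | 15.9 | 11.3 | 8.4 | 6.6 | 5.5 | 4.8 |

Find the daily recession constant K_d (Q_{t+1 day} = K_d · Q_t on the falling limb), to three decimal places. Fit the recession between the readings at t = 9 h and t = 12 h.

K_d ≈ 0.011

Between t = 9 h and t = 12 h the flow falls from 8.4 to 4.8 cfs over 3×1 h = 3 h.
Per-interval ratio K = (4.8/8.4)^(1/3) = 0.8298; K_d = K^(24/1) = 0.011.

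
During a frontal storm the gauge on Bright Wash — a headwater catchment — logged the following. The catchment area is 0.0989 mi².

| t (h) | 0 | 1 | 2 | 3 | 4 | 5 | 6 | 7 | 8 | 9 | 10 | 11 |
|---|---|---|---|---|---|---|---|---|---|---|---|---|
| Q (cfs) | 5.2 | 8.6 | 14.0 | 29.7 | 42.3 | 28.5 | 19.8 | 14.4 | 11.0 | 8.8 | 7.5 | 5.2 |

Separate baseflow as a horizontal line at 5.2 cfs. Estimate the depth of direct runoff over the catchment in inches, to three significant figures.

Direct runoff: 0.0, 3.4, 8.8, 24.5, 37.1, 23.3, 14.6, 9.2, 5.8, 3.6, 2.3, 0.0 cfs; ΣQ_DR = 132.6 cfs.
V = ΣQ_DR · Δt = 132.6 × 3600 s = 4.774 × 10^5 ft³.
Over A = 0.0989 mi², depth = V / A = 2.08 in.

d ≈ 2.08 in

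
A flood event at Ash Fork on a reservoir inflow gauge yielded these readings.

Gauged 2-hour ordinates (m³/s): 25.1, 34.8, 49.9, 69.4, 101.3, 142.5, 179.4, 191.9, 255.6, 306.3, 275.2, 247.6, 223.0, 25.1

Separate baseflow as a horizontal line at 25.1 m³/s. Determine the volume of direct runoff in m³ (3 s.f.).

Direct-runoff ordinates (Q − Q_b): 0.0, 9.7, 24.8, 44.3, 76.2, 117.4, 154.3, 166.8, 230.5, 281.2, 250.1, 222.5, 197.9, 0.0 m³/s.
ΣQ_DR = 1776 m³/s.
With Δt = 2 h = 7200 s, V = ΣQ_DR · Δt = 1776 × 7200 = 1.28 × 10^7 m³.

V ≈ 1.28 × 10^7 m³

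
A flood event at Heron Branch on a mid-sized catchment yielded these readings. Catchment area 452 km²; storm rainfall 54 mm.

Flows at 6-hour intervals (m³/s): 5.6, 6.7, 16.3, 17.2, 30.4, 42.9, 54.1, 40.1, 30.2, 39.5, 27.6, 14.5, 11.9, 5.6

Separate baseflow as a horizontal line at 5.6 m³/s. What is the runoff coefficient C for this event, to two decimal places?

ΣQ_DR = 264.2 m³/s; V = ΣQ_DR·Δt = 5.707 × 10^6 m³.
Runoff depth d = V / A = 12.63 mm.
C = d / P = 12.63 / 54 = 0.23.

C ≈ 0.23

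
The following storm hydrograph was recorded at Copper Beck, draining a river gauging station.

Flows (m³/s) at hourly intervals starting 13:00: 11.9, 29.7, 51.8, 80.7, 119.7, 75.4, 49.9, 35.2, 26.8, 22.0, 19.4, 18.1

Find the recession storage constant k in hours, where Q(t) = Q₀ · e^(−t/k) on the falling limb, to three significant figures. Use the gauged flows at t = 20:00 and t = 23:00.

On the falling limb, Q drops from 35.2 to 19.4 m³/s between t = 20:00 and t = 23:00 (Δt = 3 h).
k = −Δt / ln(Q₂/Q₁) = −3 / ln(19.4/35.2) = 5.04 h.

k ≈ 5.04 h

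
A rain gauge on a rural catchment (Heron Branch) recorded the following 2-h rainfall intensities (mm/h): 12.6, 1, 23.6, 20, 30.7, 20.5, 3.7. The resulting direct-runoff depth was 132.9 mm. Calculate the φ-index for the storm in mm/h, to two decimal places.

φ ≈ 8.19 mm/h

Only the 5 blocks with intensity above φ contribute runoff: 12.6, 23.6, 20, 30.7, 20.5 mm/h.
Σ(I−φ)·Δt = d  ⇒  (12.6+23.6+20+30.7+20.5 − 5φ)·2 = 132.9
φ = (107.4 − 132.9/2) / 5 = 8.19 mm/h.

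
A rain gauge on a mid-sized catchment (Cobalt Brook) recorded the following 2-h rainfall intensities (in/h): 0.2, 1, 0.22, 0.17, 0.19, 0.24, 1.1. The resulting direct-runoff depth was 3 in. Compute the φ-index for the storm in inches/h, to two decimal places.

φ ≈ 0.30 in/h

Only the 2 blocks with intensity above φ contribute runoff: 1, 1.1 in/h.
Σ(I−φ)·Δt = d  ⇒  (1+1.1 − 2φ)·2 = 3
φ = (2.100 − 3/2) / 2 = 0.30 in/h.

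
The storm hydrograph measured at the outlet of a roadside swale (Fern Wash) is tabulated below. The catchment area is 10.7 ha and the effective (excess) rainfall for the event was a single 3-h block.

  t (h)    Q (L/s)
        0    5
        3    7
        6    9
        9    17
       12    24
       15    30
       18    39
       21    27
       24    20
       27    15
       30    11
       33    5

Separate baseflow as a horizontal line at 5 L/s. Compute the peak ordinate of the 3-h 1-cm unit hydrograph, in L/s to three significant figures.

U_p ≈ 22.6 L/s

Direct runoff: 0.0, 2.0, 4.0, 12.0, 19.0, 25.0, 34.0, 22.0, 15.0, 10.0, 6.0, 0.0 L/s; ΣQ_DR = 149.0 L/s, peak = 34.0 L/s.
Runoff depth d = ΣQ_DR·Δt / A = 149.0 × 10800 / (10.7 ha) = 15.04 mm.
The 1-cm UH is the DRH scaled by (10 mm)/d, so U_p = 34.0 × 10/15.04 = 22.6 L/s.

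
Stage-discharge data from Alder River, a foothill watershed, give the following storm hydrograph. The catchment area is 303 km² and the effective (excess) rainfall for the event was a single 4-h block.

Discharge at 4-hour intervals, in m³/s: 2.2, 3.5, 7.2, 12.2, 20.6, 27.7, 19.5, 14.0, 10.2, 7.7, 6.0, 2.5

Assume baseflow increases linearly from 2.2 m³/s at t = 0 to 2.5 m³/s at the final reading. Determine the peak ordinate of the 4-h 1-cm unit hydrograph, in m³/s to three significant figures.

Direct runoff: 0.00, 1.27, 4.95, 9.92, 18.29, 25.36, 17.14, 11.61, 7.78, 5.25, 3.53, 0.00 m³/s; ΣQ_DR = 105.1 m³/s, peak = 25.36 m³/s.
Runoff depth d = ΣQ_DR·Δt / A = 105.1 × 14400 / (303 km²) = 4.995 mm.
The 1-cm UH is the DRH scaled by (10 mm)/d, so U_p = 25.36 × 10/4.995 = 50.8 m³/s.

U_p ≈ 50.8 m³/s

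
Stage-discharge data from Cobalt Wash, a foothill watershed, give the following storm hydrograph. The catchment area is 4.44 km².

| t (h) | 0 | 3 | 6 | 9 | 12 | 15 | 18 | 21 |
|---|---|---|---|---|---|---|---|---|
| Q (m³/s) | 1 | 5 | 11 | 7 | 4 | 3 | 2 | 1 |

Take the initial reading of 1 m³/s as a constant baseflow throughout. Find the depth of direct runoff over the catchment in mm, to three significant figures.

d ≈ 63.2 mm

Direct runoff: 0.0, 4.0, 10.0, 6.0, 3.0, 2.0, 1.0, 0.0 m³/s; ΣQ_DR = 26.00 m³/s.
V = ΣQ_DR · Δt = 26.00 × 10800 s = 2.808 × 10^5 m³.
Over A = 4.44 km², depth = V / A = 63.2 mm.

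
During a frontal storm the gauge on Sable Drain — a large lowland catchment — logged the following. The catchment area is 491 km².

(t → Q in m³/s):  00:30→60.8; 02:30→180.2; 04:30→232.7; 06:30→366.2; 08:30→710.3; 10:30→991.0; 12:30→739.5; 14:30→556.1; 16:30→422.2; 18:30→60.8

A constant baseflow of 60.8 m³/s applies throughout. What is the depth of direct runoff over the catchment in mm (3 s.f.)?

Direct runoff: 0.0, 119.4, 171.9, 305.4, 649.5, 930.2, 678.7, 495.3, 361.4, 0.0 m³/s; ΣQ_DR = 3712 m³/s.
V = ΣQ_DR · Δt = 3712 × 7200 s = 2.672 × 10^7 m³.
Over A = 491 km², depth = V / A = 54.4 mm.

d ≈ 54.4 mm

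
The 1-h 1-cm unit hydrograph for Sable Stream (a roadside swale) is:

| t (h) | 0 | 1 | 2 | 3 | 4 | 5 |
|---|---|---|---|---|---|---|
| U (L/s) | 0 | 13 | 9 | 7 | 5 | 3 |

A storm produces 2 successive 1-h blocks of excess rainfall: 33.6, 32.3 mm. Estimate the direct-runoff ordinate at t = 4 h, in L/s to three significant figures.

By discrete convolution, Q_j = Σ (P_i / 10 mm) · U_{j−i}.
At t = 4 h (j=4): Q = (33.6/10)·5 + (32.3/10)·7 = 39.4 L/s.

Q ≈ 39.4 L/s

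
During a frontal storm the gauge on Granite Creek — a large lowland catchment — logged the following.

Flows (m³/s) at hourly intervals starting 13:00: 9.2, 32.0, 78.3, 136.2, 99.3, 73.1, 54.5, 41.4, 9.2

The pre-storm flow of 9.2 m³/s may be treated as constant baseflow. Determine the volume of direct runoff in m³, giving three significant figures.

Direct-runoff ordinates (Q − Q_b): 0.0, 22.8, 69.1, 127.0, 90.1, 63.9, 45.3, 32.2, 0.0 m³/s.
ΣQ_DR = 450.4 m³/s.
With Δt = 1 h = 3600 s, V = ΣQ_DR · Δt = 450.4 × 3600 = 1.62 × 10^6 m³.

V ≈ 1.62 × 10^6 m³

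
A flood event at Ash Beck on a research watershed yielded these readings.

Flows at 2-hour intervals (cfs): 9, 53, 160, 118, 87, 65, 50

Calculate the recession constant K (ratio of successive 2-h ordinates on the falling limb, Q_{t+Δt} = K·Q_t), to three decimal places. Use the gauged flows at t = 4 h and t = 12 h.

Using the recession-limb readings at t = 4 h and t = 12 h: Q falls from 160 to 50 cfs over 4 intervals.
K = (Q₂/Q₁)^(1/4) = (50/160)^(1/4) = 0.748.

K ≈ 0.748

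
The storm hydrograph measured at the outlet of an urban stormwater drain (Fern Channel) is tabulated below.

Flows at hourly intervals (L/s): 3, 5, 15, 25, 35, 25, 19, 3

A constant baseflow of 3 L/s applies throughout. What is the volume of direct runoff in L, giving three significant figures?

V ≈ 3.82 × 10^5 L

Direct-runoff ordinates (Q − Q_b): 0.0, 2.0, 12.0, 22.0, 32.0, 22.0, 16.0, 0.0 L/s.
ΣQ_DR = 106.0 L/s.
With Δt = 1 h = 3600 s, V = ΣQ_DR · Δt = 106.0 × 3600 = 3.82 × 10^5 L.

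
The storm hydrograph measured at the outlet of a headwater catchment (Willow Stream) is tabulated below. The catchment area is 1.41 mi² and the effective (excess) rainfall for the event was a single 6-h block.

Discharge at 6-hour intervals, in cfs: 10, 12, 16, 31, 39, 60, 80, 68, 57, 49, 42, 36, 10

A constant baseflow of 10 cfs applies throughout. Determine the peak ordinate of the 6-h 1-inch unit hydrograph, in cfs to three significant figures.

U_p ≈ 27.9 cfs

Direct runoff: 0.0, 2.0, 6.0, 21.0, 29.0, 50.0, 70.0, 58.0, 47.0, 39.0, 32.0, 26.0, 0.0 cfs; ΣQ_DR = 380.0 cfs, peak = 70.0 cfs.
Runoff depth d = ΣQ_DR·Δt / A = 380.0 × 21600 / (1.41 mi²) = 2.506 in.
The 1-inch UH is the DRH scaled by (1 in)/d, so U_p = 70.0 × 1/2.506 = 27.9 cfs.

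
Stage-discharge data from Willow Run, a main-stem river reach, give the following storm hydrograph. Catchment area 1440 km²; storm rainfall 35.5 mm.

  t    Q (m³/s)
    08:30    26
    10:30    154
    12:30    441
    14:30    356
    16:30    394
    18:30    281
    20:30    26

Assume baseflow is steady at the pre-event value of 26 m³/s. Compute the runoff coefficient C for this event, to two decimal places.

C ≈ 0.21

ΣQ_DR = 1496 m³/s; V = ΣQ_DR·Δt = 1.077 × 10^7 m³.
Runoff depth d = V / A = 7.480 mm.
C = d / P = 7.480 / 35.5 = 0.21.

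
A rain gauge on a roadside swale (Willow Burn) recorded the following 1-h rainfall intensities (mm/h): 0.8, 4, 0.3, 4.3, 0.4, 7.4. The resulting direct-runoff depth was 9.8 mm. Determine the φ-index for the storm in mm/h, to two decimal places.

Only the 3 blocks with intensity above φ contribute runoff: 4, 4.3, 7.4 mm/h.
Σ(I−φ)·Δt = d  ⇒  (4+4.3+7.4 − 3φ)·1 = 9.8
φ = (15.70 − 9.8/1) / 3 = 1.97 mm/h.

φ ≈ 1.97 mm/h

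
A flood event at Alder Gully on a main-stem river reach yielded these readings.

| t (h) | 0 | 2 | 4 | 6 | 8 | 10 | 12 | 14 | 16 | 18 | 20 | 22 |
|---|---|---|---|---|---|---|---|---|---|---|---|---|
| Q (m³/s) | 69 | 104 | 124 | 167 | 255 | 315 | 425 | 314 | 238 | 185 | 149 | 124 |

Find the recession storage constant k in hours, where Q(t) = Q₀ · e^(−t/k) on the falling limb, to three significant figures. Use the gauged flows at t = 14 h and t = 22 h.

k ≈ 8.61 h

On the falling limb, Q drops from 314 to 124 m³/s between t = 14 h and t = 22 h (Δt = 8 h).
k = −Δt / ln(Q₂/Q₁) = −8 / ln(124/314) = 8.61 h.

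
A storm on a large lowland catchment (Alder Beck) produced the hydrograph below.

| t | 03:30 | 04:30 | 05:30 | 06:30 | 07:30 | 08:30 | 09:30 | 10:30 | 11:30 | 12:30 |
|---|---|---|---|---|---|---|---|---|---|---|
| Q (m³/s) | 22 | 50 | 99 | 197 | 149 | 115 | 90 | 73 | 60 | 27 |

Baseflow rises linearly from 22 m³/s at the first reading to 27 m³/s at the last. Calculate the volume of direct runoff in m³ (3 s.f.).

Direct-runoff ordinates (Q − Q_b): 0.00, 27.44, 75.89, 173.33, 124.78, 90.22, 64.67, 47.11, 33.56, 0.00 m³/s.
ΣQ_DR = 637.0 m³/s.
With Δt = 1 h = 3600 s, V = ΣQ_DR · Δt = 637.0 × 3600 = 2.29 × 10^6 m³.

V ≈ 2.29 × 10^6 m³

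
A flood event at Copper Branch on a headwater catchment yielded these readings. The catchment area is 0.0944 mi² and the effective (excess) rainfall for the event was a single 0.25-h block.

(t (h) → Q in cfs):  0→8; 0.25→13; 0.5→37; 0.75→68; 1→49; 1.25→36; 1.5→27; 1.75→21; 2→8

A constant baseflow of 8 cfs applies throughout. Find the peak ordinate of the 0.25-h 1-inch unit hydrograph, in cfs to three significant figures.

Direct runoff: 0.0, 5.0, 29.0, 60.0, 41.0, 28.0, 19.0, 13.0, 0.0 cfs; ΣQ_DR = 195.0 cfs, peak = 60.0 cfs.
Runoff depth d = ΣQ_DR·Δt / A = 195.0 × 900 / (0.0944 mi²) = 0.8002 in.
The 1-inch UH is the DRH scaled by (1 in)/d, so U_p = 60.0 × 1/0.8002 = 75.0 cfs.

U_p ≈ 75.0 cfs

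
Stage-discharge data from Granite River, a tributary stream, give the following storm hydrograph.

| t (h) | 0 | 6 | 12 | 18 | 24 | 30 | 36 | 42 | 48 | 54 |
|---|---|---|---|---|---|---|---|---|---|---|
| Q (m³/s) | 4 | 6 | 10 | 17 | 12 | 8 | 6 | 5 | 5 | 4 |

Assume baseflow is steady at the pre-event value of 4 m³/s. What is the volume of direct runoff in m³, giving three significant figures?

Direct-runoff ordinates (Q − Q_b): 0.0, 2.0, 6.0, 13.0, 8.0, 4.0, 2.0, 1.0, 1.0, 0.0 m³/s.
ΣQ_DR = 37.00 m³/s.
With Δt = 6 h = 21600 s, V = ΣQ_DR · Δt = 37.00 × 21600 = 7.99 × 10^5 m³.

V ≈ 7.99 × 10^5 m³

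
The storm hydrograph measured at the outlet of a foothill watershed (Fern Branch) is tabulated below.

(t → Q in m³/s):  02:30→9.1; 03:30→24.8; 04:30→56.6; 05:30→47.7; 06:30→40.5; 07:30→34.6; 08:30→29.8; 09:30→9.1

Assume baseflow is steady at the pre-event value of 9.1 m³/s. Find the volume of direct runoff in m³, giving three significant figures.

Direct-runoff ordinates (Q − Q_b): 0.0, 15.7, 47.5, 38.6, 31.4, 25.5, 20.7, 0.0 m³/s.
ΣQ_DR = 179.4 m³/s.
With Δt = 1 h = 3600 s, V = ΣQ_DR · Δt = 179.4 × 3600 = 6.46 × 10^5 m³.

V ≈ 6.46 × 10^5 m³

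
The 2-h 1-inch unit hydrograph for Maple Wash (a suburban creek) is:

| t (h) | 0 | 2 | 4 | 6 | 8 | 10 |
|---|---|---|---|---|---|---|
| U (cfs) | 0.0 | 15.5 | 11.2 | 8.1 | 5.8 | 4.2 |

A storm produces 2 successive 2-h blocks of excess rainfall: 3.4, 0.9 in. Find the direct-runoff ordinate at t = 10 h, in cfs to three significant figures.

By discrete convolution, Q_j = Σ (P_i / 1 in) · U_{j−i}.
At t = 10 h (j=5): Q = (3.4/1)·4.2 + (0.9/1)·5.8 = 19.5 cfs.

Q ≈ 19.5 cfs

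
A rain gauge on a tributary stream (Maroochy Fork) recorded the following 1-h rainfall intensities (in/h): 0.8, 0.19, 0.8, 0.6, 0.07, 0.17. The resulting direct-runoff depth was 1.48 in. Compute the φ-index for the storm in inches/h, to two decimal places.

φ ≈ 0.24 in/h

Only the 3 blocks with intensity above φ contribute runoff: 0.8, 0.8, 0.6 in/h.
Σ(I−φ)·Δt = d  ⇒  (0.8+0.8+0.6 − 3φ)·1 = 1.48
φ = (2.200 − 1.48/1) / 3 = 0.24 in/h.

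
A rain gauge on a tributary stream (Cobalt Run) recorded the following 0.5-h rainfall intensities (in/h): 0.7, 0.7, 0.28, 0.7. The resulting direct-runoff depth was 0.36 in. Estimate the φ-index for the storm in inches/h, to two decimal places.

φ ≈ 0.46 in/h

Only the 3 blocks with intensity above φ contribute runoff: 0.7, 0.7, 0.7 in/h.
Σ(I−φ)·Δt = d  ⇒  (0.7+0.7+0.7 − 3φ)·0.5 = 0.36
φ = (2.100 − 0.36/0.5) / 3 = 0.46 in/h.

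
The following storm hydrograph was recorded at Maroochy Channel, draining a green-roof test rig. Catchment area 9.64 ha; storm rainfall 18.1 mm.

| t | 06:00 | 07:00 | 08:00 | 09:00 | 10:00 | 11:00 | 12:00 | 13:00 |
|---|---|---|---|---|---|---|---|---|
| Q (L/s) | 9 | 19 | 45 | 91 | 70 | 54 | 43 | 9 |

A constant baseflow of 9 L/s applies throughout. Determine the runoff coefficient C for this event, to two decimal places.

ΣQ_DR = 268.0 L/s; V = ΣQ_DR·Δt = 9.648 × 10^5 L.
Runoff depth d = V / A = 10.01 mm.
C = d / P = 10.01 / 18.1 = 0.55.

C ≈ 0.55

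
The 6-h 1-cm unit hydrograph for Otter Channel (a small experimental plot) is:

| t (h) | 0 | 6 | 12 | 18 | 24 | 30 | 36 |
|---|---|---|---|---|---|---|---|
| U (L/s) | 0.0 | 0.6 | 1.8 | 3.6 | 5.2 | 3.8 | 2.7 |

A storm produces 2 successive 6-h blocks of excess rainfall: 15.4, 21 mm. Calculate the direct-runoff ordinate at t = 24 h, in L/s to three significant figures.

By discrete convolution, Q_j = Σ (P_i / 10 mm) · U_{j−i}.
At t = 24 h (j=4): Q = (15.4/10)·5.2 + (21/10)·3.6 = 15.6 L/s.

Q ≈ 15.6 L/s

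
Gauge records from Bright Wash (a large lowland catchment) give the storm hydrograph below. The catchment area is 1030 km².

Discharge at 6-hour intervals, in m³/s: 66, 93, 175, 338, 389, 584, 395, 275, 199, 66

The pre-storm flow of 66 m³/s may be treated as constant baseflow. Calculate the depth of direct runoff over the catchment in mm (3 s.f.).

Direct runoff: 0.0, 27.0, 109.0, 272.0, 323.0, 518.0, 329.0, 209.0, 133.0, 0.0 m³/s; ΣQ_DR = 1920 m³/s.
V = ΣQ_DR · Δt = 1920 × 21600 s = 4.147 × 10^7 m³.
Over A = 1030 km², depth = V / A = 40.3 mm.

d ≈ 40.3 mm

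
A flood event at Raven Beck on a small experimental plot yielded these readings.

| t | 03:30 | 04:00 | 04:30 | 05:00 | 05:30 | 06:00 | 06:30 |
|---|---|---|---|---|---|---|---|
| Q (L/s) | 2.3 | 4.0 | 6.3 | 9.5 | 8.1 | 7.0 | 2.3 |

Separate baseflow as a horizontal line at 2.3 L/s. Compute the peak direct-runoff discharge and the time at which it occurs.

Subtracting baseflow gives direct-runoff ordinates: 0.0, 1.7, 4.0, 7.2, 5.8, 4.7, 0.0 L/s.
The maximum is 7.2 L/s, occurring at the reading for t = 05:00.

Q_p = 7.2 L/s at t = 05:00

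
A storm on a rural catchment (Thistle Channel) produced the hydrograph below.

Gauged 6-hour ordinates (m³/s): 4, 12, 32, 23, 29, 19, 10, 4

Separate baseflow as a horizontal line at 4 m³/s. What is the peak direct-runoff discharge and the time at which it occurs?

Q_p = 28.0 m³/s at t = 12 h

Subtracting baseflow gives direct-runoff ordinates: 0.0, 8.0, 28.0, 19.0, 25.0, 15.0, 6.0, 0.0 m³/s.
The maximum is 28.0 m³/s, occurring at the reading for t = 12 h.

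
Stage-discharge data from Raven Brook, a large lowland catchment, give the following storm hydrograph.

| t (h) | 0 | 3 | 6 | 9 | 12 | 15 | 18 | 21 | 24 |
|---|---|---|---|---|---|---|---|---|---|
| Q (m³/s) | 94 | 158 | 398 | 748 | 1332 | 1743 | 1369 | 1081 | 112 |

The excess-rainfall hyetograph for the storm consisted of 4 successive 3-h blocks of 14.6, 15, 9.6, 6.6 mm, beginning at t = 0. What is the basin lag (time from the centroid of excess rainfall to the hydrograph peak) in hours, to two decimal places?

t_L ≈ 9.96 h

Centroid of excess rainfall: t_c = Σ P_i·t̄_i / ΣP_i = 5.0371 h (block centres at 1.5, 4.5, 7.5, 10.5 h).
Hydrograph peak occurs at t = 15 h, so basin lag t_L = 15 − 5.0371 = 9.96 h.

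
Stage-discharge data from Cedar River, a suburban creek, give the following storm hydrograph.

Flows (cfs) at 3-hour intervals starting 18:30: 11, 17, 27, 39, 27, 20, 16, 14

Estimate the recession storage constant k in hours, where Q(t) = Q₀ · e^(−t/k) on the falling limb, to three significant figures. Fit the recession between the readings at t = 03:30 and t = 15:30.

On the falling limb, Q drops from 39 to 14 cfs between t = 03:30 and t = 15:30 (Δt = 12 h).
k = −Δt / ln(Q₂/Q₁) = −12 / ln(14/39) = 11.7 h.

k ≈ 11.7 h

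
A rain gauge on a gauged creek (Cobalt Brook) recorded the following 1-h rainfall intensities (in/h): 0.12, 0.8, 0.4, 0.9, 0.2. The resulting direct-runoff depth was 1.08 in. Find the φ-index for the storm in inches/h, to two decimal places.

Only the 3 blocks with intensity above φ contribute runoff: 0.8, 0.4, 0.9 in/h.
Σ(I−φ)·Δt = d  ⇒  (0.8+0.4+0.9 − 3φ)·1 = 1.08
φ = (2.100 − 1.08/1) / 3 = 0.34 in/h.

φ ≈ 0.34 in/h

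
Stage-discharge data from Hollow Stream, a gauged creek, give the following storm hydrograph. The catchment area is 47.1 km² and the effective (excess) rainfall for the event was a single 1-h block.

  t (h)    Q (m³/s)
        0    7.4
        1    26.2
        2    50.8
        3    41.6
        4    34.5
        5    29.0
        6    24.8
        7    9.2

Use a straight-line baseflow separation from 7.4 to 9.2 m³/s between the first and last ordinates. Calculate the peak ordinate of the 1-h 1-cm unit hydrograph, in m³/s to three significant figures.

Direct runoff: 0.00, 18.54, 42.89, 33.43, 26.07, 20.31, 15.86, 0.00 m³/s; ΣQ_DR = 157.1 m³/s, peak = 42.89 m³/s.
Runoff depth d = ΣQ_DR·Δt / A = 157.1 × 3600 / (47.1 km²) = 12.01 mm.
The 1-cm UH is the DRH scaled by (10 mm)/d, so U_p = 42.89 × 10/12.01 = 35.7 m³/s.

U_p ≈ 35.7 m³/s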